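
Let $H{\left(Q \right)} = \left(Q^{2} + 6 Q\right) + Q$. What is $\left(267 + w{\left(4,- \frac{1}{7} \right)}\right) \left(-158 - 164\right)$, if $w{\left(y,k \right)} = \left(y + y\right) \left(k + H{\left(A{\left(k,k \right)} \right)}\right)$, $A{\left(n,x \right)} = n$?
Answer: $- \frac{581578}{7} \approx -83083.0$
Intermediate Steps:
$H{\left(Q \right)} = Q^{2} + 7 Q$
$w{\left(y,k \right)} = 2 y \left(k + k \left(7 + k\right)\right)$ ($w{\left(y,k \right)} = \left(y + y\right) \left(k + k \left(7 + k\right)\right) = 2 y \left(k + k \left(7 + k\right)\right)$)
$\left(267 + w{\left(4,- \frac{1}{7} \right)}\right) \left(-158 - 164\right) = \left(267 + 2 \left(- \frac{1}{7}\right) 4 \left(8 - \frac{1}{7}\right)\right) \left(-158 - 164\right) = \left(267 + 2 \left(\left(-1\right) \frac{1}{7}\right) 4 \left(8 - \frac{1}{7}\right)\right) \left(-322\right) = \left(267 + 2 \left(- \frac{1}{7}\right) 4 \left(8 - \frac{1}{7}\right)\right) \left(-322\right) = \left(267 + 2 \left(- \frac{1}{7}\right) 4 \cdot \frac{55}{7}\right) \left(-322\right) = \left(267 - \frac{440}{49}\right) \left(-322\right) = \frac{12643}{49} \left(-322\right) = - \frac{581578}{7}$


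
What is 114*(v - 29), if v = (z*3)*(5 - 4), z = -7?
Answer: -5700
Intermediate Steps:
v = -21 (v = (-7*3)*(5 - 4) = -21*1 = -21)
114*(v - 29) = 114*(-21 - 29) = 114*(-50) = -5700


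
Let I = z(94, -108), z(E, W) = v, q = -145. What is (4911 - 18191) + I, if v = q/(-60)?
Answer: -159331/12 ≈ -13278.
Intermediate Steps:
v = 29/12 (v = -145/(-60) = -145*(-1/60) = 29/12 ≈ 2.4167)
z(E, W) = 29/12
I = 29/12 ≈ 2.4167
(4911 - 18191) + I = (4911 - 18191) + 29/12 = -13280 + 29/12 = -159331/12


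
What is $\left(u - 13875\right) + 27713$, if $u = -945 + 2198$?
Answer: $15091$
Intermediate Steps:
$u = 1253$
$\left(u - 13875\right) + 27713 = \left(1253 - 13875\right) + 27713 = -12622 + 27713 = 15091$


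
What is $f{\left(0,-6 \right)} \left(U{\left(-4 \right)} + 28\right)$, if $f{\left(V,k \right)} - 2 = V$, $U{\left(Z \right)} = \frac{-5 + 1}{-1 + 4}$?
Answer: $\frac{160}{3} \approx 53.333$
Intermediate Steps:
$U{\left(Z \right)} = - \frac{4}{3}$
$f{\left(V,k \right)} = 2 + V$
$f{\left(0,-6 \right)} \left(U{\left(-4 \right)} + 28\right) = \left(2 + 0\right) \left(- \frac{4}{3} + 28\right) = 2 \cdot \frac{80}{3} = \frac{160}{3}$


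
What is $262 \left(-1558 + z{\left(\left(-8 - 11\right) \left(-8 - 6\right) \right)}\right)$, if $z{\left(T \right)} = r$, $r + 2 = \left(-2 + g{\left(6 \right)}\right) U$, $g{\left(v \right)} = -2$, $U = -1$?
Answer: $-407672$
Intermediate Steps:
$r = 2$ ($r = -2 + \left(-2 - 2\right) \left(-1\right) = -2 - -4 = -2 + 4 = 2$)
$z{\left(T \right)} = 2$
$262 \left(-1558 + z{\left(\left(-8 - 11\right) \left(-8 - 6\right) \right)}\right) = 262 \left(-1558 + 2\right) = 262 \left(-1556\right) = -407672$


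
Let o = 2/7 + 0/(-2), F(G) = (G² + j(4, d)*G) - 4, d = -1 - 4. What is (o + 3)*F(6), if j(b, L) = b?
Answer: 184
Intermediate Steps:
d = -5
F(G) = -4 + G² + 4*G (F(G) = (G² + 4*G) - 4 = -4 + G² + 4*G)
o = 2/7 (o = 2*(⅐) + 0*(-½) = 2/7 + 0 = 2/7 ≈ 0.28571)
(o + 3)*F(6) = (2/7 + 3)*(-4 + 6² + 4*6) = 23*(-4 + 36 + 24)/7 = (23/7)*56 = 184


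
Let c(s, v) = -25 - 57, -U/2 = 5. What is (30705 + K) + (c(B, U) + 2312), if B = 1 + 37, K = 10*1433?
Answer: 47265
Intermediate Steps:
U = -10 (U = -2*5 = -10)
K = 14330
B = 38
c(s, v) = -82
(30705 + K) + (c(B, U) + 2312) = (30705 + 14330) + (-82 + 2312) = 45035 + 2230 = 47265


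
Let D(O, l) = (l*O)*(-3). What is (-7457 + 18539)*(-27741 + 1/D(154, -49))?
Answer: -1159917398179/3773 ≈ -3.0743e+8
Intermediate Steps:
D(O, l) = -3*O*l (D(O, l) = (O*l)*(-3) = -3*O*l)
(-7457 + 18539)*(-27741 + 1/D(154, -49)) = (-7457 + 18539)*(-27741 + 1/(-3*154*(-49))) = 11082*(-27741 + 1/22638) = 11082*(-628000757/22638) = -1159917398179/3773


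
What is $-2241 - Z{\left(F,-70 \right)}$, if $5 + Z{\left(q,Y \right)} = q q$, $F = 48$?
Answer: $-4540$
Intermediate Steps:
$Z{\left(q,Y \right)} = -5 + q^{2}$ ($Z{\left(q,Y \right)} = -5 + q q = -5 + q^{2}$)
$-2241 - Z{\left(F,-70 \right)} = -2241 - \left(-5 + 48^{2}\right) = -2241 - \left(-5 + 2304\right) = -2241 - 2299 = -4540$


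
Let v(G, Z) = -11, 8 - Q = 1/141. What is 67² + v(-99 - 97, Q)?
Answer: 4478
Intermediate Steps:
Q = 1127/141 (Q = 8 - 1/141 = 1127/141 ≈ 7.9929)
67² + v(-99 - 97, Q) = 67² - 11 = 4489 - 11 = 4478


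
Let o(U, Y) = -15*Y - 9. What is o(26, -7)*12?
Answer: 1152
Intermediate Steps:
o(U, Y) = -9 - 15*Y
o(26, -7)*12 = (-9 - 15*(-7))*12 = (-9 + 105)*12 = 96*12 = 1152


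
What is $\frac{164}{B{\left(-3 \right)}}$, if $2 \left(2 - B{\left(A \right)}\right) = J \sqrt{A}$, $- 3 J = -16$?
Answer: $\frac{246}{19} + \frac{328 i \sqrt{3}}{19} \approx 12.947 + 29.901 i$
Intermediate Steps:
$J = \frac{16}{3}$ ($J = \left(- \frac{1}{3}\right) \left(-16\right) = \frac{16}{3} \approx 5.3333$)
$B{\left(A \right)} = 2 - \frac{8 \sqrt{A}}{3}$ ($B{\left(A \right)} = 2 - \frac{\frac{16}{3} \sqrt{A}}{2} = 2 - \frac{8 \sqrt{A}}{3}$)
$\frac{164}{B{\left(-3 \right)}} = \frac{164}{2 - \frac{8 \sqrt{-3}}{3}} = \frac{164}{2 - \frac{8 i \sqrt{3}}{3}}$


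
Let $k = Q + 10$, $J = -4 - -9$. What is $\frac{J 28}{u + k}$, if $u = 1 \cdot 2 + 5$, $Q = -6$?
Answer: $\frac{140}{11} \approx 12.727$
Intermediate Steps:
$J = 5$ ($J = -4 + 9 = 5$)
$u = 7$ ($u = 2 + 5 = 7$)
$k = 4$ ($k = -6 + 10 = 4$)
$\frac{J 28}{u + k} = \frac{5 \cdot 28}{7 + 4} = \frac{140}{11}$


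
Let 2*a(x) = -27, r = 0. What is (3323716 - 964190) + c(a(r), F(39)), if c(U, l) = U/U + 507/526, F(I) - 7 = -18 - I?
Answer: 1241111709/526 ≈ 2.3595e+6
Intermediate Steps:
F(I) = -11 - I (F(I) = 7 + (-18 - I) = -11 - I)
a(x) = -27/2 (a(x) = (½)*(-27) = -27/2)
c(U, l) = 1033/526 (c(U, l) = 1 + 507*(1/526) = 1 + 507/526 = 1033/526)
(3323716 - 964190) + c(a(r), F(39)) = (3323716 - 964190) + 1033/526 = 2359526 + 1033/526 = 1241111709/526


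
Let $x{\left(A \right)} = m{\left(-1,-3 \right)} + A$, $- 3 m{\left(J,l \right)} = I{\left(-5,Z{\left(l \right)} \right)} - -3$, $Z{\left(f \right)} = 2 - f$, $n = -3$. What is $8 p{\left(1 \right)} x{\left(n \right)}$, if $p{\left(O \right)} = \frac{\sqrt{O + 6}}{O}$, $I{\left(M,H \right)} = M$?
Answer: $- \frac{56 \sqrt{7}}{3} \approx -49.387$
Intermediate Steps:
$m{\left(J,l \right)} = \frac{2}{3}$ ($m{\left(J,l \right)} = - \frac{-5 - -3}{3} = - \frac{-5 + 3}{3} = \left(- \frac{1}{3}\right) \left(-2\right) = \frac{2}{3}$)
$p{\left(O \right)} = \frac{\sqrt{6 + O}}{O}$
$x{\left(A \right)} = \frac{2}{3} + A$
$8 p{\left(1 \right)} x{\left(n \right)} = 8 \frac{\sqrt{6 + 1}}{1} \left(\frac{2}{3} - 3\right) = 8 \cdot 1 \sqrt{7} \left(- \frac{7}{3}\right) = 8 \sqrt{7} \left(- \frac{7}{3}\right) = - \frac{56 \sqrt{7}}{3}$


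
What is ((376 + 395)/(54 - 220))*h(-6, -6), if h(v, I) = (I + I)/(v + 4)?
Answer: -2313/83 ≈ -27.867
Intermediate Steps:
h(v, I) = 2*I/(4 + v) (h(v, I) = (2*I)/(4 + v) = 2*I/(4 + v))
((376 + 395)/(54 - 220))*h(-6, -6) = ((376 + 395)/(54 - 220))*(2*(-6)/(4 - 6)) = (771/(-166))*(2*(-6)/(-2)) = (771*(-1/166))*(2*(-6)*(-½)) = -771/166*6 = -2313/83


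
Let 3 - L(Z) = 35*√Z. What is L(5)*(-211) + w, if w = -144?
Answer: -777 + 7385*√5 ≈ 15736.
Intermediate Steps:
L(Z) = 3 - 35*√Z
L(5)*(-211) + w = (3 - 35*√5)*(-211) - 144 = (-633 + 7385*√5) - 144 = -777 + 7385*√5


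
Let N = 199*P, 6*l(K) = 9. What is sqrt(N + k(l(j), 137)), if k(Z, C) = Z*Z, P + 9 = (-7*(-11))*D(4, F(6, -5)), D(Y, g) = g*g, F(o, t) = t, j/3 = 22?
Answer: sqrt(1525145)/2 ≈ 617.48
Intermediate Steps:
j = 66 (j = 3*22 = 66)
l(K) = 3/2 (l(K) = (1/6)*9 = 3/2)
D(Y, g) = g**2
P = 1916 (P = -9 - 7*(-11)*(-5)**2 = -9 + 77*25 = -9 + 1925 = 1916)
k(Z, C) = Z**2
N = 381284 (N = 199*1916 = 381284)
sqrt(N + k(l(j), 137)) = sqrt(381284 + (3/2)**2) = sqrt(381284 + 9/4) = sqrt(1525145/4) = sqrt(1525145)/2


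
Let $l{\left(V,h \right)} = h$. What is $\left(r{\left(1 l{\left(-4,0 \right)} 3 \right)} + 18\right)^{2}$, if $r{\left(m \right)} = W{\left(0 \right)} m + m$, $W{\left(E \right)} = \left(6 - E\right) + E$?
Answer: $324$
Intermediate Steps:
$W{\left(E \right)} = 6$
$r{\left(m \right)} = 7 m$ ($r{\left(m \right)} = 6 m + m = 7 m$)
$\left(r{\left(1 l{\left(-4,0 \right)} 3 \right)} + 18\right)^{2} = \left(7 \cdot 1 \cdot 0 \cdot 3 + 18\right)^{2} = \left(7 \cdot 0 \cdot 3 + 18\right)^{2} = \left(7 \cdot 0 + 18\right)^{2} = \left(0 + 18\right)^{2} = 18^{2} = 324$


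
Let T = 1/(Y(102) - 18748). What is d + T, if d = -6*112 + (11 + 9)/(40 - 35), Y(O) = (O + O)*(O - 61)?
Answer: -6936513/10384 ≈ -668.00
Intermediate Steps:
Y(O) = 2*O*(-61 + O) (Y(O) = (2*O)*(-61 + O) = 2*O*(-61 + O))
T = -1/10384 (T = 1/(2*102*(-61 + 102) - 18748) = 1/(2*102*41 - 18748) = 1/(8364 - 18748) = 1/(-10384) = -1/10384 ≈ -9.6302e-5)
d = -668 (d = -672 + 20/5 = -672 + 20*(⅕) = -672 + 4 = -668)
d + T = -668 - 1/10384 = -6936513/10384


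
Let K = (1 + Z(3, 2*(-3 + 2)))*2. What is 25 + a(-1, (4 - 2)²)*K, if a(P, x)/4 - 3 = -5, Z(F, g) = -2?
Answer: 41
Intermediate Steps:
a(P, x) = -8 (a(P, x) = 12 + 4*(-5) = 12 - 20 = -8)
K = -2 (K = (1 - 2)*2 = -1*2 = -2)
25 + a(-1, (4 - 2)²)*K = 25 - 8*(-2) = 25 + 16 = 41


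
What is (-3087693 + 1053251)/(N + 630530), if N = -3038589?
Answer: 2034442/2408059 ≈ 0.84485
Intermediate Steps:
(-3087693 + 1053251)/(N + 630530) = (-3087693 + 1053251)/(-3038589 + 630530) = -2034442/(-2408059) = -2034442*(-1/2408059) = 2034442/2408059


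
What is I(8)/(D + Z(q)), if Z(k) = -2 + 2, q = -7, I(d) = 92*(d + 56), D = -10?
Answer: -2944/5 ≈ -588.80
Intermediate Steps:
I(d) = 5152 + 92*d (I(d) = 92*(56 + d) = 5152 + 92*d)
Z(k) = 0
I(8)/(D + Z(q)) = (5152 + 92*8)/(-10 + 0) = (5152 + 736)/(-10) = 5888*(-1/10) = -2944/5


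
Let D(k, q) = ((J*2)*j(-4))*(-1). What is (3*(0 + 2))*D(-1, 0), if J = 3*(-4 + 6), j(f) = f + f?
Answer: 576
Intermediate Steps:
j(f) = 2*f
J = 6 (J = 3*2 = 6)
D(k, q) = 96 (D(k, q) = ((6*2)*(2*(-4)))*(-1) = (12*(-8))*(-1) = -96*(-1) = 96)
(3*(0 + 2))*D(-1, 0) = (3*(0 + 2))*96 = (3*2)*96 = 6*96 = 576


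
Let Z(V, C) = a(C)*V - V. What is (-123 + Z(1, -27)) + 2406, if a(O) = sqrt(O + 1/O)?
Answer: 2282 + I*sqrt(2190)/9 ≈ 2282.0 + 5.1997*I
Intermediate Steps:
Z(V, C) = -V + V*sqrt(C + 1/C) (Z(V, C) = sqrt(C + 1/C)*V - V = V*sqrt(C + 1/C) - V = -V + V*sqrt(C + 1/C))
(-123 + Z(1, -27)) + 2406 = (-123 + 1*(-1 + sqrt(-27 + 1/(-27)))) + 2406 = (-123 + 1*(-1 + sqrt(-27 - 1/27))) + 2406 = (-123 + 1*(-1 + sqrt(-730/27))) + 2406 = (-123 + 1*(-1 + I*sqrt(2190)/9)) + 2406 = (-123 + (-1 + I*sqrt(2190)/9)) + 2406 = (-124 + I*sqrt(2190)/9) + 2406 = 2282 + I*sqrt(2190)/9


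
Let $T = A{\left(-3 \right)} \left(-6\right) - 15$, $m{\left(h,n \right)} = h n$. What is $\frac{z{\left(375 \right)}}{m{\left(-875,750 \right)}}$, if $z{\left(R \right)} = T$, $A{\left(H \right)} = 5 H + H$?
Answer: $- \frac{31}{218750} \approx -0.00014171$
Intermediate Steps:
$A{\left(H \right)} = 6 H$
$T = 93$ ($T = 6 \left(-3\right) \left(-6\right) - 15 = \left(-18\right) \left(-6\right) - 15 = 108 - 15 = 93$)
$z{\left(R \right)} = 93$
$\frac{z{\left(375 \right)}}{m{\left(-875,750 \right)}} = \frac{93}{\left(-875\right) 750} = \frac{93}{-656250} = 93 \left(- \frac{1}{656250}\right) = - \frac{31}{218750}$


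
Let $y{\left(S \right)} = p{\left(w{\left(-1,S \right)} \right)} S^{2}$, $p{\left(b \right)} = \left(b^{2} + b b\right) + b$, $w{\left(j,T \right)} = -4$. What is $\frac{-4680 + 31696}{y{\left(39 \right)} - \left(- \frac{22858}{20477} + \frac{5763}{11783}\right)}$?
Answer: $\frac{6518433744856}{10275804877571} \approx 0.63435$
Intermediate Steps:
$p{\left(b \right)} = b + 2 b^{2}$ ($p{\left(b \right)} = \left(b^{2} + b^{2}\right) + b = 2 b^{2} + b = b + 2 b^{2}$)
$y{\left(S \right)} = 28 S^{2}$ ($y{\left(S \right)} = - 4 \left(1 + 2 \left(-4\right)\right) S^{2} = - 4 \left(1 - 8\right) S^{2} = \left(-4\right) \left(-7\right) S^{2} = 28 S^{2}$)
$\frac{-4680 + 31696}{y{\left(39 \right)} - \left(- \frac{22858}{20477} + \frac{5763}{11783}\right)} = \frac{-4680 + 31696}{28 \cdot 39^{2} - \left(- \frac{22858}{20477} + \frac{5763}{11783}\right)} = \frac{27016}{28 \cdot 1521 - - \frac{151326863}{241280491}} = \frac{27016}{42588 + \left(- \frac{5763}{11783} + \frac{22858}{20477}\right)} = \frac{27016}{42588 + \frac{151326863}{241280491}} = \frac{27016}{\frac{10275804877571}{241280491}} = 27016 \cdot \frac{241280491}{10275804877571} = \frac{6518433744856}{10275804877571}$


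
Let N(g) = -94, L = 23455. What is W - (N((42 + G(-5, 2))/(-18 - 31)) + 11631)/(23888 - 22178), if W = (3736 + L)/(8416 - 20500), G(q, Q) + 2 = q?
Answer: -1630787/181260 ≈ -8.9969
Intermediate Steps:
G(q, Q) = -2 + q
W = -27191/12084 (W = (3736 + 23455)/(8416 - 20500) = 27191/(-12084) = 27191*(-1/12084) = -27191/12084 ≈ -2.2502)
W - (N((42 + G(-5, 2))/(-18 - 31)) + 11631)/(23888 - 22178) = -27191/12084 - (-94 + 11631)/(23888 - 22178) = -27191/12084 - 11537/1710 = -1630787/181260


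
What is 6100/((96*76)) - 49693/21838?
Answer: -28668541/19916256 ≈ -1.4395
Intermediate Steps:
6100/((96*76)) - 49693/21838 = 6100/7296 - 49693*1/21838 = 6100*(1/7296) - 49693/21838 = 1525/1824 - 49693/21838 = -28668541/19916256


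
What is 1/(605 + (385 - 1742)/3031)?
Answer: 3031/1832398 ≈ 0.0016541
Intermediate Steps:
1/(605 + (385 - 1742)/3031) = 1/(605 - 1357*1/3031) = 1/(605 - 1357/3031) = 1/(1832398/3031) = 3031/1832398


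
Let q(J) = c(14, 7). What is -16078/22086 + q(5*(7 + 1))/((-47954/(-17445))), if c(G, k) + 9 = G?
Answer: 577723469/529556022 ≈ 1.0910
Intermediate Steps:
c(G, k) = -9 + G
q(J) = 5 (q(J) = -9 + 14 = 5)
-16078/22086 + q(5*(7 + 1))/((-47954/(-17445))) = -16078/22086 + 5/((-47954/(-17445))) = -16078*1/22086 + 5/((-47954*(-1/17445))) = -8039/11043 + 5/(47954/17445) = -8039/11043 + 5*(17445/47954) = -8039/11043 + 87225/47954 = 577723469/529556022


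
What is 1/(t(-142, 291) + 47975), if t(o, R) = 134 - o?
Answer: 1/48251 ≈ 2.0725e-5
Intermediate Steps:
1/(t(-142, 291) + 47975) = 1/((134 - 1*(-142)) + 47975) = 1/((134 + 142) + 47975) = 1/(276 + 47975) = 1/48251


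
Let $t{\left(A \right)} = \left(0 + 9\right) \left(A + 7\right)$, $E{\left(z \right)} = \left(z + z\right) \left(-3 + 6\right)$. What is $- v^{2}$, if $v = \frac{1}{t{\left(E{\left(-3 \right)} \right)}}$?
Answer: $- \frac{1}{9801} \approx -0.00010203$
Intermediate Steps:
$E{\left(z \right)} = 6 z$ ($E{\left(z \right)} = 2 z 3 = 6 z$)
$t{\left(A \right)} = 63 + 9 A$ ($t{\left(A \right)} = 9 \left(7 + A\right) = 63 + 9 A$)
$v = - \frac{1}{99}$ ($v = \frac{1}{63 + 9 \cdot 6 \left(-3\right)} = \frac{1}{63 + 9 \left(-18\right)} = \frac{1}{63 - 162} = \frac{1}{-99} = - \frac{1}{99} \approx -0.010101$)
$- v^{2} = - \left(- \frac{1}{99}\right)^{2} = \left(-1\right) \frac{1}{9801} = - \frac{1}{9801}$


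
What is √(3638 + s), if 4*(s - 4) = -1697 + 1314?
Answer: √14185/2 ≈ 59.550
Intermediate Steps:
s = -367/4 (s = 4 + (-1697 + 1314)/4 = 4 + (¼)*(-383) = 4 - 383/4 = -367/4 ≈ -91.750)
√(3638 + s) = √(3638 - 367/4) = √(14185/4) = √14185/2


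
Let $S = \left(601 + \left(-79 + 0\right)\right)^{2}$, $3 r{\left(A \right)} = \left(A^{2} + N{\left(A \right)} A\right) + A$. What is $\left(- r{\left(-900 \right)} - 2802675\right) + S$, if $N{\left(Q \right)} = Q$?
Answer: $-3069891$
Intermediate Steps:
$r{\left(A \right)} = \frac{A}{3} + \frac{2 A^{2}}{3}$ ($r{\left(A \right)} = \frac{\left(A^{2} + A A\right) + A}{3} = \frac{\left(A^{2} + A^{2}\right) + A}{3} = \frac{2 A^{2} + A}{3} = \frac{A + 2 A^{2}}{3} = \frac{A}{3} + \frac{2 A^{2}}{3}$)
$S = 272484$ ($S = \left(601 - 79\right)^{2} = 522^{2} = 272484$)
$\left(- r{\left(-900 \right)} - 2802675\right) + S = \left(- \frac{\left(-900\right) \left(1 + 2 \left(-900\right)\right)}{3} - 2802675\right) + 272484 = \left(- \frac{\left(-900\right) \left(1 - 1800\right)}{3} - 2802675\right) + 272484 = \left(- \frac{\left(-900\right) \left(-1799\right)}{3} - 2802675\right) + 272484 = \left(\left(-1\right) 539700 - 2802675\right) + 272484 = \left(-539700 - 2802675\right) + 272484 = -3342375 + 272484 = -3069891$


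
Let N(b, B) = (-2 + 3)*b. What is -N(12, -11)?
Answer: -12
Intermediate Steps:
N(b, B) = b (N(b, B) = 1*b = b)
-N(12, -11) = -1*12 = -12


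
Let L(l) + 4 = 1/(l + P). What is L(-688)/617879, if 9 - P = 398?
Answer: -4309/665455683 ≈ -6.4753e-6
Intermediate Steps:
P = -389 (P = 9 - 1*398 = 9 - 398 = -389)
L(l) = -4 + 1/(-389 + l) (L(l) = -4 + 1/(l - 389) = -4 + 1/(-389 + l))
L(-688)/617879 = ((1557 - 4*(-688))/(-389 - 688))/617879 = ((1557 + 2752)/(-1077))*(1/617879) = -1/1077*4309*(1/617879) = -4309/1077*1/617879 = -4309/665455683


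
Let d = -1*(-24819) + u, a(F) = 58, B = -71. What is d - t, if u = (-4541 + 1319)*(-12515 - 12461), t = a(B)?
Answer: 80497433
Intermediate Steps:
t = 58
u = 80472672 (u = -3222*(-24976) = 80472672)
d = 80497491 (d = -1*(-24819) + 80472672 = 24819 + 80472672 = 80497491)
d - t = 80497491 - 1*58 = 80497491 - 58 = 80497433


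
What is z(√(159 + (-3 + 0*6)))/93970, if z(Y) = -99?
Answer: -99/93970 ≈ -0.0010535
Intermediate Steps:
z(√(159 + (-3 + 0*6)))/93970 = -99/93970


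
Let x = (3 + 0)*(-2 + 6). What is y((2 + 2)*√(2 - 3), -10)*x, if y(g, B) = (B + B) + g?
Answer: -240 + 48*I ≈ -240.0 + 48.0*I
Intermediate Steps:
y(g, B) = g + 2*B (y(g, B) = 2*B + g = g + 2*B)
x = 12 (x = 3*4 = 12)
y((2 + 2)*√(2 - 3), -10)*x = ((2 + 2)*√(2 - 3) + 2*(-10))*12 = (4*√(-1) - 20)*12 = (4*I - 20)*12 = (-20 + 4*I)*12 = -240 + 48*I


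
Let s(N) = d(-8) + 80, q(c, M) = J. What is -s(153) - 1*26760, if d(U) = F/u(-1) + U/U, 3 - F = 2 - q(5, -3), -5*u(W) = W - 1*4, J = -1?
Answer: -26841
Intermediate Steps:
u(W) = ⅘ - W/5 (u(W) = -(W - 1*4)/5 = -(W - 4)/5 = -(-4 + W)/5 = ⅘ - W/5)
q(c, M) = -1
F = 0 (F = 3 - (2 - 1*(-1)) = 3 - (2 + 1) = 3 - 1*3 = 3 - 3 = 0)
d(U) = 1 (d(U) = 0/(⅘ - ⅕*(-1)) + U/U = 0/(⅘ + ⅕) + 1 = 0/1 + 1 = 0*1 + 1 = 0 + 1 = 1)
s(N) = 81 (s(N) = 1 + 80 = 81)
-s(153) - 1*26760 = -1*81 - 1*26760 = -81 - 26760 = -26841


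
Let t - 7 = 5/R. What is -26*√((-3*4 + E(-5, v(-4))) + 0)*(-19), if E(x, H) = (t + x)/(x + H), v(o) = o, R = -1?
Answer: 494*I*√105/3 ≈ 1687.3*I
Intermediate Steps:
t = 2 (t = 7 + 5/(-1) = 7 + 5*(-1) = 7 - 5 = 2)
E(x, H) = (2 + x)/(H + x) (E(x, H) = (2 + x)/(x + H) = (2 + x)/(H + x))
-26*√((-3*4 + E(-5, v(-4))) + 0)*(-19) = -26*√((-3*4 + (2 - 5)/(-4 - 5)) + 0)*(-19) = -26*√((-12 - 3/(-9)) + 0)*(-19) = -26*√((-12 - ⅑*(-3)) + 0)*(-19) = -26*√((-12 + ⅓) + 0)*(-19) = -26*√(-35/3 + 0)*(-19) = -26*I*√105/3*(-19) = 494*I*√105/3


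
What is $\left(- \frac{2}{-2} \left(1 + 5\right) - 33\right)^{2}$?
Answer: $729$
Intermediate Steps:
$\left(- \frac{2}{-2} \left(1 + 5\right) - 33\right)^{2} = \left(\left(-2\right) \left(- \frac{1}{2}\right) 6 - 33\right)^{2} = \left(1 \cdot 6 - 33\right)^{2} = \left(6 - 33\right)^{2} = \left(-27\right)^{2} = 729$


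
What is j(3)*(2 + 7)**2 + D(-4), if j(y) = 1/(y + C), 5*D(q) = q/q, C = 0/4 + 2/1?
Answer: 82/5 ≈ 16.400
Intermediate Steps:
C = 2 (C = 0*(1/4) + 2*1 = 0 + 2 = 2)
D(q) = 1/5 (D(q) = (q/q)/5 = (1/5)*1 = 1/5)
j(y) = 1/(2 + y) (j(y) = 1/(y + 2) = 1/(2 + y))
j(3)*(2 + 7)**2 + D(-4) = (2 + 7)**2/(2 + 3) + 1/5 = 9**2/5 + 1/5 = (1/5)*81 + 1/5 = 81/5 + 1/5 = 82/5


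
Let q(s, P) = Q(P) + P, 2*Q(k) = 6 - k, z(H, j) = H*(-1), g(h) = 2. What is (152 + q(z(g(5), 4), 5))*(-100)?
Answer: -15750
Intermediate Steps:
z(H, j) = -H
Q(k) = 3 - k/2 (Q(k) = (6 - k)/2 = 3 - k/2)
q(s, P) = 3 + P/2 (q(s, P) = (3 - P/2) + P = 3 + P/2)
(152 + q(z(g(5), 4), 5))*(-100) = (152 + (3 + (1/2)*5))*(-100) = (152 + (3 + 5/2))*(-100) = (152 + 11/2)*(-100) = (315/2)*(-100) = -15750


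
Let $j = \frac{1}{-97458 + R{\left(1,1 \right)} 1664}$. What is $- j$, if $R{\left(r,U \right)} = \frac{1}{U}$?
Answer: $\frac{1}{95794} \approx 1.0439 \cdot 10^{-5}$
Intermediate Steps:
$j = - \frac{1}{95794}$ ($j = \frac{1}{-97458 + 1^{-1} \cdot 1664} = \frac{1}{-97458 + 1 \cdot 1664} = \frac{1}{-97458 + 1664} = \frac{1}{-95794} = - \frac{1}{95794} \approx -1.0439 \cdot 10^{-5}$)
$- j = \left(-1\right) \left(- \frac{1}{95794}\right) = \frac{1}{95794}$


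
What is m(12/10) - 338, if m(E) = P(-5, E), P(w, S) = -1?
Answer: -339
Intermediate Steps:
m(E) = -1
m(12/10) - 338 = -1 - 338 = -339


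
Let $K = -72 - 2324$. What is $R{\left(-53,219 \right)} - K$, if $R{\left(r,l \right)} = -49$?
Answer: $2347$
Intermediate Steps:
$K = -2396$ ($K = -72 - 2324 = -2396$)
$R{\left(-53,219 \right)} - K = -49 - -2396 = -49 + 2396 = 2347$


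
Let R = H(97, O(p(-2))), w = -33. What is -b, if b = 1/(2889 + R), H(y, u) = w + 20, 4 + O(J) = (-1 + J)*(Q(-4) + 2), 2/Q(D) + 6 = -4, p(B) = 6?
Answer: -1/2876 ≈ -0.00034771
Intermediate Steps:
Q(D) = -1/5 (Q(D) = 2/(-6 - 4) = 2/(-10) = 2*(-1/10) = -1/5)
O(J) = -29/5 + 9*J/5 (O(J) = -4 + (-1 + J)*(-1/5 + 2) = -4 + (-1 + J)*(9/5) = -4 + (-9/5 + 9*J/5) = -29/5 + 9*J/5)
H(y, u) = -13 (H(y, u) = -33 + 20 = -13)
R = -13
b = 1/2876 (b = 1/(2889 - 13) = 1/2876 ≈ 0.00034771)
-b = -1*1/2876 = -1/2876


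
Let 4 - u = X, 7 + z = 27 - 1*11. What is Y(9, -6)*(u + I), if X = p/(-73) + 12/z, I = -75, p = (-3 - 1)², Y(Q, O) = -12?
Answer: 63172/73 ≈ 865.37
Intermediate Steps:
p = 16 (p = (-4)² = 16)
z = 9 (z = -7 + (27 - 1*11) = -7 + (27 - 11) = -7 + 16 = 9)
X = 244/219 (X = 16/(-73) + 12/9 = 16*(-1/73) + 12*(⅑) = -16/73 + 4/3 = 244/219 ≈ 1.1142)
u = 632/219 (u = 4 - 1*244/219 = 4 - 244/219 = 632/219 ≈ 2.8858)
Y(9, -6)*(u + I) = -12*(632/219 - 75) = -12*(-15793/219) = 63172/73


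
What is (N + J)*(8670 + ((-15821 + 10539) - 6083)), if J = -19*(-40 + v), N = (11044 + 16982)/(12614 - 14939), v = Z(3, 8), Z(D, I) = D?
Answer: -288625337/155 ≈ -1.8621e+6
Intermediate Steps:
v = 3
N = -9342/775 (N = 28026/(-2325) = 28026*(-1/2325) = -9342/775 ≈ -12.054)
J = 703 (J = -19*(-40 + 3) = -19*(-37) = 703)
(N + J)*(8670 + ((-15821 + 10539) - 6083)) = (-9342/775 + 703)*(8670 + ((-15821 + 10539) - 6083)) = 535483*(8670 + (-5282 - 6083))/775 = 535483*(8670 - 11365)/775 = (535483/775)*(-2695) = -288625337/155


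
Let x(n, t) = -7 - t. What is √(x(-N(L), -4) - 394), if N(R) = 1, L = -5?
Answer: I*√397 ≈ 19.925*I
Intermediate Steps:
√(x(-N(L), -4) - 394) = √((-7 - 1*(-4)) - 394) = √((-7 + 4) - 394) = √(-3 - 394) = √(-397) = I*√397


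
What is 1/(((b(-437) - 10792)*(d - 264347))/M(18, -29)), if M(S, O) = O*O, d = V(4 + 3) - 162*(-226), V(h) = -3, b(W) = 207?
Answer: 29/83124370 ≈ 3.4887e-7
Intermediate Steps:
d = 36609 (d = -3 - 162*(-226) = -3 + 36612 = 36609)
M(S, O) = O²
1/(((b(-437) - 10792)*(d - 264347))/M(18, -29)) = 1/(((207 - 10792)*(36609 - 264347))/((-29)²)) = 1/(-10585*(-227738)/841) = 1/(2410606730*(1/841)) = 1/(83124370/29) = 29/83124370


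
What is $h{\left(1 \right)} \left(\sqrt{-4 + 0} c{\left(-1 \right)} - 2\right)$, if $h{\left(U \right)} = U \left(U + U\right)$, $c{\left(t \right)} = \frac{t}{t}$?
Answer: $-4 + 4 i \approx -4.0 + 4.0 i$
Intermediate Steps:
$c{\left(t \right)} = 1$
$h{\left(U \right)} = 2 U^{2}$ ($h{\left(U \right)} = U 2 U = 2 U^{2}$)
$h{\left(1 \right)} \left(\sqrt{-4 + 0} c{\left(-1 \right)} - 2\right) = 2 \cdot 1^{2} \left(\sqrt{-4 + 0} \cdot 1 - 2\right) = 2 \cdot 1 \left(\sqrt{-4} \cdot 1 - 2\right) = 2 \left(2 i 1 - 2\right) = 2 \left(2 i - 2\right) = 2 \left(-2 + 2 i\right) = -4 + 4 i$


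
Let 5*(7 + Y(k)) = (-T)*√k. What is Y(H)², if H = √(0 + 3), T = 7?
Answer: 49*(5 + 3^(¼))²/25 ≈ 78.190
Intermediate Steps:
H = √3 ≈ 1.7320
Y(k) = -7 - 7*√k/5 (Y(k) = -7 + ((-1*7)*√k)/5 = -7 + (-7*√k)/5 = -7 - 7*√k/5)
Y(H)² = (-7 - 7*3^(¼)/5)²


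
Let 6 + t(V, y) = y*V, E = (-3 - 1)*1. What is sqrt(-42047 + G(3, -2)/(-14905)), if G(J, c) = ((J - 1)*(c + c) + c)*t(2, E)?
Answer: I*sqrt(373644904435)/2981 ≈ 205.05*I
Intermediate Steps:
E = -4 (E = -4*1 = -4)
t(V, y) = -6 + V*y (t(V, y) = -6 + y*V = -6 + V*y)
G(J, c) = -14*c - 28*c*(-1 + J) (G(J, c) = ((J - 1)*(c + c) + c)*(-6 + 2*(-4)) = ((-1 + J)*(2*c) + c)*(-6 - 8) = (2*c*(-1 + J) + c)*(-14) = (c + 2*c*(-1 + J))*(-14) = -14*c - 28*c*(-1 + J))
sqrt(-42047 + G(3, -2)/(-14905)) = sqrt(-42047 + (14*(-2)*(1 - 2*3))/(-14905)) = sqrt(-42047 + (14*(-2)*(1 - 6))*(-1/14905)) = sqrt(-42047 + (14*(-2)*(-5))*(-1/14905)) = sqrt(-42047 + 140*(-1/14905)) = sqrt(-42047 - 28/2981) = sqrt(-125342135/2981) = I*sqrt(373644904435)/2981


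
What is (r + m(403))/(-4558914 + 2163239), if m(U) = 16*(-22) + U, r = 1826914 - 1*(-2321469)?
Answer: -4148434/2395675 ≈ -1.7316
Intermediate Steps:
r = 4148383 (r = 1826914 + 2321469 = 4148383)
m(U) = -352 + U
(r + m(403))/(-4558914 + 2163239) = (4148383 + (-352 + 403))/(-4558914 + 2163239) = (4148383 + 51)/(-2395675) = 4148434*(-1/2395675) = -4148434/2395675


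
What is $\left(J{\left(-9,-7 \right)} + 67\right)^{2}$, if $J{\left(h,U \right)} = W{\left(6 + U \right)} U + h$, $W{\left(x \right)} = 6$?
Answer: $256$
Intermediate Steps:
$J{\left(h,U \right)} = h + 6 U$ ($J{\left(h,U \right)} = 6 U + h = h + 6 U$)
$\left(J{\left(-9,-7 \right)} + 67\right)^{2} = \left(\left(-9 + 6 \left(-7\right)\right) + 67\right)^{2} = \left(\left(-9 - 42\right) + 67\right)^{2} = \left(-51 + 67\right)^{2} = 16^{2} = 256$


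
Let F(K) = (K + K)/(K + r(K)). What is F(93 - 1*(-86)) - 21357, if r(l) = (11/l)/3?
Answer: -1026470796/48067 ≈ -21355.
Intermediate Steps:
r(l) = 11/(3*l) (r(l) = (11/l)*(1/3) = 11/(3*l))
F(K) = 2*K/(K + 11/(3*K)) (F(K) = (K + K)/(K + 11/(3*K)) = (2*K)/(K + 11/(3*K)) = 2*K/(K + 11/(3*K)))
F(93 - 1*(-86)) - 21357 = 6*(93 - 1*(-86))**2/(11 + 3*(93 - 1*(-86))**2) - 21357 = 6*(93 + 86)**2/(11 + 3*(93 + 86)**2) - 21357 = 6*179**2/(11 + 3*179**2) - 21357 = 6*32041/(11 + 3*32041) - 21357 = 6*32041/(11 + 96123) - 21357 = 6*32041/96134 - 21357 = 6*32041*(1/96134) - 21357 = 96123/48067 - 21357 = -1026470796/48067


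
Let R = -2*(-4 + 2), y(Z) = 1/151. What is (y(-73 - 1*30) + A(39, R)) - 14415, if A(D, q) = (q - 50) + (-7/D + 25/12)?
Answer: -113532771/7852 ≈ -14459.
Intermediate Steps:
y(Z) = 1/151
R = 4 (R = -2*(-2) = 4)
A(D, q) = -575/12 + q - 7/D (A(D, q) = (-50 + q) + (-7/D + 25*(1/12)) = (-50 + q) + (-7/D + 25/12) = (-50 + q) + (25/12 - 7/D) = -575/12 + q - 7/D)
(y(-73 - 1*30) + A(39, R)) - 14415 = (1/151 + (-575/12 + 4 - 7/39)) - 14415 = (1/151 - 2293/52) - 14415 = -346191/7852 - 14415 = -113532771/7852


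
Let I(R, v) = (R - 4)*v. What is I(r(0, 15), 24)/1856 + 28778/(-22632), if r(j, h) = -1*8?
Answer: -468203/328164 ≈ -1.4267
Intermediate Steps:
r(j, h) = -8
I(R, v) = v*(-4 + R) (I(R, v) = (-4 + R)*v = v*(-4 + R))
I(r(0, 15), 24)/1856 + 28778/(-22632) = (24*(-4 - 8))/1856 + 28778/(-22632) = (24*(-12))*(1/1856) + 28778*(-1/22632) = -288*1/1856 - 14389/11316 = -9/58 - 14389/11316 = -468203/328164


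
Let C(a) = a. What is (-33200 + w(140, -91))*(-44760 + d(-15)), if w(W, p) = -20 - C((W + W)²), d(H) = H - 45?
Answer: 5002808400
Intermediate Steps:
d(H) = -45 + H
w(W, p) = -20 - 4*W² (w(W, p) = -20 - (W + W)² = -20 - (2*W)² = -20 - 4*W²)
(-33200 + w(140, -91))*(-44760 + d(-15)) = (-33200 + (-20 - 4*140²))*(-44760 + (-45 - 15)) = (-33200 + (-20 - 4*19600))*(-44760 - 60) = (-33200 + (-20 - 78400))*(-44820) = (-33200 - 78420)*(-44820) = -111620*(-44820) = 5002808400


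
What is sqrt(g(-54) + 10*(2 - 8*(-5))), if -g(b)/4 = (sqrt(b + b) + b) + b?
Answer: 2*sqrt(213 - 6*I*sqrt(3)) ≈ 29.198 - 0.71186*I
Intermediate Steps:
g(b) = -8*b - 4*sqrt(2)*sqrt(b) (g(b) = -4*((sqrt(b + b) + b) + b) = -4*((sqrt(2*b) + b) + b) = -4*((sqrt(2)*sqrt(b) + b) + b) = -4*((b + sqrt(2)*sqrt(b)) + b) = -4*(2*b + sqrt(2)*sqrt(b)) = -8*b - 4*sqrt(2)*sqrt(b))
sqrt(g(-54) + 10*(2 - 8*(-5))) = sqrt((-8*(-54) - 4*sqrt(2)*sqrt(-54)) + 10*(2 - 8*(-5))) = sqrt((432 - 4*sqrt(2)*3*I*sqrt(6)) + 10*(2 + 40)) = sqrt((432 - 24*I*sqrt(3)) + 10*42) = sqrt((432 - 24*I*sqrt(3)) + 420) = sqrt(852 - 24*I*sqrt(3))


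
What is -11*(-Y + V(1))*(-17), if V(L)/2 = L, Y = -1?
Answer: 561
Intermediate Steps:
V(L) = 2*L
-11*(-Y + V(1))*(-17) = -11*(-1*(-1) + 2*1)*(-17) = -11*(1 + 2)*(-17) = -11*3*(-17) = -33*(-17) = 561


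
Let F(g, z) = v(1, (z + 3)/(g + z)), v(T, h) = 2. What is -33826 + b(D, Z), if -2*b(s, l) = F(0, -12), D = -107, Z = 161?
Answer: -33827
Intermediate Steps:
F(g, z) = 2
b(s, l) = -1 (b(s, l) = -½*2 = -1)
-33826 + b(D, Z) = -33826 - 1 = -33827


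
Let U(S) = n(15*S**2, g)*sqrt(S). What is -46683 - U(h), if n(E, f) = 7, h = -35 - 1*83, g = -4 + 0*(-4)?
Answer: -46683 - 7*I*sqrt(118) ≈ -46683.0 - 76.039*I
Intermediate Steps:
g = -4 (g = -4 + 0 = -4)
h = -118 (h = -35 - 83 = -118)
U(S) = 7*sqrt(S)
-46683 - U(h) = -46683 - 7*sqrt(-118) = -46683 - 7*I*sqrt(118)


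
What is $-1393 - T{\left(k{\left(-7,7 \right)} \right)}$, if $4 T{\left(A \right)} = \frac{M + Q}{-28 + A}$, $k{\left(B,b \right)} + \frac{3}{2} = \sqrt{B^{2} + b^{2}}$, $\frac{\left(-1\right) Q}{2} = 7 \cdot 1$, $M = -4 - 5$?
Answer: $- \frac{8607311}{6178} - \frac{161 \sqrt{2}}{3089} \approx -1393.3$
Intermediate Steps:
$M = -9$ ($M = -4 - 5 = -9$)
$Q = -14$ ($Q = - 2 \cdot 7 \cdot 1 = \left(-2\right) 7 = -14$)
$k{\left(B,b \right)} = - \frac{3}{2} + \sqrt{B^{2} + b^{2}}$
$T{\left(A \right)} = - \frac{23}{4 \left(-28 + A\right)}$ ($T{\left(A \right)} = \frac{\left(-9 - 14\right) \frac{1}{-28 + A}}{4} = \frac{\left(-23\right) \frac{1}{-28 + A}}{4} = - \frac{23}{4 \left(-28 + A\right)}$)
$-1393 - T{\left(k{\left(-7,7 \right)} \right)} = -1393 - - \frac{23}{-112 + 4 \left(- \frac{3}{2} + \sqrt{\left(-7\right)^{2} + 7^{2}}\right)} = -1393 - - \frac{23}{-112 + 4 \left(- \frac{3}{2} + \sqrt{49 + 49}\right)} = -1393 - - \frac{23}{-112 + 4 \left(- \frac{3}{2} + \sqrt{98}\right)} = -1393 - - \frac{23}{-112 + 4 \left(- \frac{3}{2} + 7 \sqrt{2}\right)} = -1393 - - \frac{23}{-112 - \left(6 - 28 \sqrt{2}\right)} = -1393 - - \frac{23}{-118 + 28 \sqrt{2}} = -1393 + \frac{23}{-118 + 28 \sqrt{2}}$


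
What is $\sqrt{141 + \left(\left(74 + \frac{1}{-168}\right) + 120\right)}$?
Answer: $\frac{\sqrt{2363718}}{84} \approx 18.303$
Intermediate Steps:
$\sqrt{141 + \left(\left(74 + \frac{1}{-168}\right) + 120\right)} = \sqrt{141 + \left(\left(74 - \frac{1}{168}\right) + 120\right)} = \sqrt{141 + \left(\frac{12431}{168} + 120\right)} = \sqrt{141 + \frac{32591}{168}} = \sqrt{\frac{56279}{168}} = \frac{\sqrt{2363718}}{84}$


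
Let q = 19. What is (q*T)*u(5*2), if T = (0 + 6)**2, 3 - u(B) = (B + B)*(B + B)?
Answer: -271548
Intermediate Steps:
u(B) = 3 - 4*B**2 (u(B) = 3 - (B + B)*(B + B) = 3 - 2*B*2*B = 3 - 4*B**2)
T = 36 (T = 6**2 = 36)
(q*T)*u(5*2) = (19*36)*(3 - 4*(5*2)**2) = 684*(3 - 4*10**2) = 684*(3 - 4*100) = 684*(3 - 400) = 684*(-397) = -271548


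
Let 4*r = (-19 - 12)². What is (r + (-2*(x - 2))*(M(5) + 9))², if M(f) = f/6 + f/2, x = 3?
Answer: 6692569/144 ≈ 46476.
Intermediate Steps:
M(f) = 2*f/3 (M(f) = f*(⅙) + f*(½) = f/6 + f/2 = 2*f/3)
r = 961/4 (r = (-19 - 12)²/4 = (¼)*(-31)² = (¼)*961 = 961/4 ≈ 240.25)
(r + (-2*(x - 2))*(M(5) + 9))² = (961/4 + (-2*(3 - 2))*((⅔)*5 + 9))² = (961/4 + (-2*1)*(10/3 + 9))² = (961/4 - 2*37/3)² = (961/4 - 74/3)² = (2587/12)² = 6692569/144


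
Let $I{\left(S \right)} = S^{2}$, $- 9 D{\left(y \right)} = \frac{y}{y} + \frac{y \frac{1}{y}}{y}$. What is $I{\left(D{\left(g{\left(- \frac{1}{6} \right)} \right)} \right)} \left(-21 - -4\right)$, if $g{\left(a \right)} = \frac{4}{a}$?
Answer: $- \frac{8993}{46656} \approx -0.19275$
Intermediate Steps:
$D{\left(y \right)} = - \frac{1}{9} - \frac{1}{9 y}$ ($D{\left(y \right)} = - \frac{\frac{y}{y} + \frac{y \frac{1}{y}}{y}}{9} = - \frac{1 + 1 \frac{1}{y}}{9} = - \frac{1 + \frac{1}{y}}{9} = - \frac{1}{9} - \frac{1}{9 y}$)
$I{\left(D{\left(g{\left(- \frac{1}{6} \right)} \right)} \right)} \left(-21 - -4\right) = \left(\frac{-1 - \frac{4}{\left(-1\right) \frac{1}{6}}}{9 \frac{4}{\left(-1\right) \frac{1}{6}}}\right)^{2} \left(-21 - -4\right) = \left(\frac{-1 - \frac{4}{\left(-1\right) \frac{1}{6}}}{9 \frac{4}{\left(-1\right) \frac{1}{6}}}\right)^{2} \left(-21 + 4\right) = \left(\frac{-1 - \frac{4}{- \frac{1}{6}}}{9 \frac{4}{- \frac{1}{6}}}\right)^{2} \left(-17\right) = \left(\frac{-1 - 4 \left(-6\right)}{9 \cdot 4 \left(-6\right)}\right)^{2} \left(-17\right) = \left(\frac{-1 - -24}{9 \left(-24\right)}\right)^{2} \left(-17\right) = \left(\frac{1}{9} \left(- \frac{1}{24}\right) \left(-1 + 24\right)\right)^{2} \left(-17\right) = \left(\frac{1}{9} \left(- \frac{1}{24}\right) 23\right)^{2} \left(-17\right) = \left(- \frac{23}{216}\right)^{2} \left(-17\right) = \frac{529}{46656} \left(-17\right) = - \frac{8993}{46656}$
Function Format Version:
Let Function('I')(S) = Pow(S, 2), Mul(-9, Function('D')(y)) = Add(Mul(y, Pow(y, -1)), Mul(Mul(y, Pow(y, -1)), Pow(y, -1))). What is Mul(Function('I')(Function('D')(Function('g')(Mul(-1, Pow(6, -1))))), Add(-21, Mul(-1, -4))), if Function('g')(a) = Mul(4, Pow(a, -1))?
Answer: Rational(-8993, 46656) ≈ -0.19275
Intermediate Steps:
Function('D')(y) = Add(Rational(-1, 9), Mul(Rational(-1, 9), Pow(y, -1))) (Function('D')(y) = Mul(Rational(-1, 9), Add(Mul(y, Pow(y, -1)), Mul(Mul(y, Pow(y, -1)), Pow(y, -1)))) = Mul(Rational(-1, 9), Add(1, Mul(1, Pow(y, -1)))) = Mul(Rational(-1, 9), Add(1, Pow(y, -1))) = Add(Rational(-1, 9), Mul(Rational(-1, 9), Pow(y, -1))))
Mul(Function('I')(Function('D')(Function('g')(Mul(-1, Pow(6, -1))))), Add(-21, Mul(-1, -4))) = Mul(Pow(Mul(Rational(1, 9), Pow(Mul(4, Pow(Mul(-1, Pow(6, -1)), -1)), -1), Add(-1, Mul(-1, Mul(4, Pow(Mul(-1, Pow(6, -1)), -1))))), 2), Add(-21, Mul(-1, -4))) = Mul(Pow(Mul(Rational(1, 9), Pow(Mul(4, Pow(Mul(-1, Rational(1, 6)), -1)), -1), Add(-1, Mul(-1, Mul(4, Pow(Mul(-1, Rational(1, 6)), -1))))), 2), Add(-21, 4)) = Mul(Pow(Mul(Rational(1, 9), Pow(Mul(4, Pow(Rational(-1, 6), -1)), -1), Add(-1, Mul(-1, Mul(4, Pow(Rational(-1, 6), -1))))), 2), -17) = Mul(Pow(Mul(Rational(1, 9), Pow(Mul(4, -6), -1), Add(-1, Mul(-1, Mul(4, -6)))), 2), -17) = Mul(Pow(Mul(Rational(1, 9), Pow(-24, -1), Add(-1, Mul(-1, -24))), 2), -17) = Mul(Pow(Mul(Rational(1, 9), Rational(-1, 24), Add(-1, 24)), 2), -17) = Mul(Pow(Mul(Rational(1, 9), Rational(-1, 24), 23), 2), -17) = Mul(Pow(Rational(-23, 216), 2), -17) = Mul(Rational(529, 46656), -17) = Rational(-8993, 46656)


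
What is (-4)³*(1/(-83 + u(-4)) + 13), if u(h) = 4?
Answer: -65664/79 ≈ -831.19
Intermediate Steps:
(-4)³*(1/(-83 + u(-4)) + 13) = (-4)³*(1/(-83 + 4) + 13) = -64*(1/(-79) + 13) = -64*(-1/79 + 13) = -64*1026/79 = -65664/79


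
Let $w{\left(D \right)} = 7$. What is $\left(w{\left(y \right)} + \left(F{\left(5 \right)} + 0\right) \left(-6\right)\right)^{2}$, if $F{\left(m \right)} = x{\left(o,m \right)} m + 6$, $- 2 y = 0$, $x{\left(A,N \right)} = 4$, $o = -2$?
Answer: $22201$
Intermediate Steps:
$y = 0$ ($y = \left(- \frac{1}{2}\right) 0 = 0$)
$F{\left(m \right)} = 6 + 4 m$ ($F{\left(m \right)} = 4 m + 6 = 6 + 4 m$)
$\left(w{\left(y \right)} + \left(F{\left(5 \right)} + 0\right) \left(-6\right)\right)^{2} = \left(7 + \left(\left(6 + 4 \cdot 5\right) + 0\right) \left(-6\right)\right)^{2} = \left(7 + \left(\left(6 + 20\right) + 0\right) \left(-6\right)\right)^{2} = \left(7 + \left(26 + 0\right) \left(-6\right)\right)^{2} = \left(7 + 26 \left(-6\right)\right)^{2} = \left(7 - 156\right)^{2} = \left(-149\right)^{2} = 22201$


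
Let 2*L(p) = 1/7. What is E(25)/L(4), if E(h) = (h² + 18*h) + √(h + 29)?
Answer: 15050 + 42*√6 ≈ 15153.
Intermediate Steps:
L(p) = 1/14 (L(p) = (½)/7 = (½)*(⅐) = 1/14)
E(h) = h² + √(29 + h) + 18*h (E(h) = (h² + 18*h) + √(29 + h) = h² + √(29 + h) + 18*h)
E(25)/L(4) = (25² + √(29 + 25) + 18*25)/(1/14) = (625 + √54 + 450)*14 = (625 + 3*√6 + 450)*14 = (1075 + 3*√6)*14 = 15050 + 42*√6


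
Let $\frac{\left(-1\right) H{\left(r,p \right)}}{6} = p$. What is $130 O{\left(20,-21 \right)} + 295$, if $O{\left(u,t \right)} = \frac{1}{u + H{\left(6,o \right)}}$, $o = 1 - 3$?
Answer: $\frac{4785}{16} \approx 299.06$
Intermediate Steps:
$o = -2$ ($o = 1 - 3 = -2$)
$H{\left(r,p \right)} = - 6 p$
$O{\left(u,t \right)} = \frac{1}{12 + u}$ ($O{\left(u,t \right)} = \frac{1}{u - -12} = \frac{1}{u + 12} = \frac{1}{12 + u}$)
$130 O{\left(20,-21 \right)} + 295 = \frac{130}{12 + 20} + 295 = \frac{130}{32} + 295 = 130 \cdot \frac{1}{32} + 295 = \frac{65}{16} + 295 = \frac{4785}{16}$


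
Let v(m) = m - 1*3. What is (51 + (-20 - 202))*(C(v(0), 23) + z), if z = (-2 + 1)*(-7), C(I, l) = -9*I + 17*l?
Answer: -72675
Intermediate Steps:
v(m) = -3 + m (v(m) = m - 3 = -3 + m)
z = 7 (z = -1*(-7) = 7)
(51 + (-20 - 202))*(C(v(0), 23) + z) = (51 + (-20 - 202))*((-9*(-3 + 0) + 17*23) + 7) = (51 - 222)*((-9*(-3) + 391) + 7) = -171*((27 + 391) + 7) = -171*(418 + 7) = -171*425 = -72675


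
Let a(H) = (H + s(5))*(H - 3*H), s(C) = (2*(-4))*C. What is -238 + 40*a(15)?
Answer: 29762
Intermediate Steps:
s(C) = -8*C
a(H) = -2*H*(-40 + H) (a(H) = (H - 8*5)*(H - 3*H) = (H - 40)*(-2*H) = (-40 + H)*(-2*H) = -2*H*(-40 + H))
-238 + 40*a(15) = -238 + 40*(2*15*(40 - 1*15)) = -238 + 40*(2*15*(40 - 15)) = -238 + 40*(2*15*25) = -238 + 40*750 = -238 + 30000 = 29762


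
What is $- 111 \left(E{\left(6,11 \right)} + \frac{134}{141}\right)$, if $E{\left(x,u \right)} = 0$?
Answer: $- \frac{4958}{47} \approx -105.49$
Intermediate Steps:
$- 111 \left(E{\left(6,11 \right)} + \frac{134}{141}\right) = - 111 \left(0 + \frac{134}{141}\right) = \left(-111\right) \frac{134}{141} = - \frac{4958}{47}$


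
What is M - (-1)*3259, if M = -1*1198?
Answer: 2061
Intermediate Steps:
M = -1198
M - (-1)*3259 = -1198 - (-1)*3259 = -1198 - 1*(-3259) = -1198 + 3259 = 2061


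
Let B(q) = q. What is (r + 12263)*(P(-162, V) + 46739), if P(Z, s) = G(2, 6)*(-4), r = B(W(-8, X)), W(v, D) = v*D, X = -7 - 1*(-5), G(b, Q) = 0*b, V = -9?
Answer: 573908181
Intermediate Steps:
G(b, Q) = 0
X = -2 (X = -7 + 5 = -2)
W(v, D) = D*v
r = 16 (r = -2*(-8) = 16)
P(Z, s) = 0 (P(Z, s) = 0*(-4) = 0)
(r + 12263)*(P(-162, V) + 46739) = (16 + 12263)*(0 + 46739) = 12279*46739 = 573908181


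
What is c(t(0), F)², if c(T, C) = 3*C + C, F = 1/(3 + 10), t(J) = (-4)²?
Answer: 16/169 ≈ 0.094675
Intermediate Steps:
t(J) = 16
F = 1/13 ≈ 0.076923
c(T, C) = 4*C
c(t(0), F)² = (4*(1/13))² = (4/13)² = 16/169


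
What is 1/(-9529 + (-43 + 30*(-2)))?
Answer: -1/9632 ≈ -0.00010382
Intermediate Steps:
1/(-9529 + (-43 + 30*(-2))) = 1/(-9529 + (-43 - 60)) = 1/(-9529 - 103) = 1/(-9632) = -1/9632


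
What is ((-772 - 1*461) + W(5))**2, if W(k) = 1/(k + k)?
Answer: 152004241/100 ≈ 1.5200e+6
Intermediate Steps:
W(k) = 1/(2*k)
((-772 - 1*461) + W(5))**2 = ((-772 - 1*461) + (1/2)/5)**2 = ((-772 - 461) + (1/2)*(1/5))**2 = (-1233 + 1/10)**2 = (-12329/10)**2 = 152004241/100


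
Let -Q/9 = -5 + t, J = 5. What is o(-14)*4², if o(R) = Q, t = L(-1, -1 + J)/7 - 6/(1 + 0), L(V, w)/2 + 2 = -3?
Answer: 12528/7 ≈ 1789.7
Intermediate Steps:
L(V, w) = -10 (L(V, w) = -4 + 2*(-3) = -4 - 6 = -10)
t = -52/7 (t = -10/7 - 6/(1 + 0) = -10*⅐ - 6/1 = -10/7 - 6*1 = -10/7 - 6 = -52/7 ≈ -7.4286)
Q = 783/7 (Q = -9*(-5 - 52/7) = -9*(-87/7) = 783/7 ≈ 111.86)
o(R) = 783/7
o(-14)*4² = (783/7)*4² = (783/7)*16 = 12528/7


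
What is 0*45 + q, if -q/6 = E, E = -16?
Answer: 96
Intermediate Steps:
q = 96 (q = -6*(-16) = 96)
0*45 + q = 0*45 + 96 = 0 + 96 = 96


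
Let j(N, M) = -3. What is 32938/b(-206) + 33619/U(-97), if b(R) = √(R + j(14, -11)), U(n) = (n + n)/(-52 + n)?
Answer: 5009231/194 - 32938*I*√209/209 ≈ 25821.0 - 2278.4*I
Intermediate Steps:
U(n) = 2*n/(-52 + n) (U(n) = (2*n)/(-52 + n) = 2*n/(-52 + n))
b(R) = √(-3 + R) (b(R) = √(R - 3) = √(-3 + R))
32938/b(-206) + 33619/U(-97) = 32938/(√(-3 - 206)) + 33619/((2*(-97)/(-52 - 97))) = 32938/(√(-209)) + 33619/((2*(-97)/(-149))) = 32938/((I*√209)) + 33619/((2*(-97)*(-1/149))) = 32938*(-I*√209/209) + 33619/(194/149) = -32938*I*√209/209 + 33619*(149/194) = -32938*I*√209/209 + 5009231/194 = 5009231/194 - 32938*I*√209/209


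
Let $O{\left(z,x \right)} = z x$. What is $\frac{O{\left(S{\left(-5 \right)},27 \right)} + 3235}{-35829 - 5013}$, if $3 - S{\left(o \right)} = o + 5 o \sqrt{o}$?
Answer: $- \frac{3451}{40842} - \frac{75 i \sqrt{5}}{4538} \approx -0.084496 - 0.036956 i$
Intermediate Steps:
$S{\left(o \right)} = 3 - o - 5 o^{\frac{3}{2}}$ ($S{\left(o \right)} = 3 - \left(o + 5 o \sqrt{o}\right) = 3 - \left(o + 5 o^{\frac{3}{2}}\right) = 3 - o - 5 o^{\frac{3}{2}}$)
$O{\left(z,x \right)} = x z$
$\frac{O{\left(S{\left(-5 \right)},27 \right)} + 3235}{-35829 - 5013} = \frac{27 \left(3 - -5 - 5 \left(-5\right)^{\frac{3}{2}}\right) + 3235}{-35829 - 5013} = \frac{27 \left(3 + 5 - 5 \left(- 5 i \sqrt{5}\right)\right) + 3235}{-40842} = \left(27 \left(3 + 5 + 25 i \sqrt{5}\right) + 3235\right) \left(- \frac{1}{40842}\right) = \left(27 \left(8 + 25 i \sqrt{5}\right) + 3235\right) \left(- \frac{1}{40842}\right) = \left(\left(216 + 675 i \sqrt{5}\right) + 3235\right) \left(- \frac{1}{40842}\right) = \left(3451 + 675 i \sqrt{5}\right) \left(- \frac{1}{40842}\right) = - \frac{3451}{40842} - \frac{75 i \sqrt{5}}{4538}$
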